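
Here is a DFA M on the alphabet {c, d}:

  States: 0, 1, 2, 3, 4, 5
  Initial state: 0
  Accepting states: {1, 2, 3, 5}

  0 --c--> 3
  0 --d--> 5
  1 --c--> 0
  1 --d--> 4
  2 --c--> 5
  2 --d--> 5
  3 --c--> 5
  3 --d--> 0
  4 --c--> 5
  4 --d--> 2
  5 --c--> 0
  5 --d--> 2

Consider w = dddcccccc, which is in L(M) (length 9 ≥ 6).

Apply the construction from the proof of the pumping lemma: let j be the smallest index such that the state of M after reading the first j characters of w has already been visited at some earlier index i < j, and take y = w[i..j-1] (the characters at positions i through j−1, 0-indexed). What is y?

State sequence: 0 -d-> 5 -d-> 2 -d-> 5 -c-> 0 -c-> 3 -c-> 5 -c-> 0 -c-> 3 -c-> 5
First repeat at step 3: 5 was already visited.

So i = 1, j = 3, giving x = w[0:1] = d, y = w[1:3] = dd, z = w[3:9] = cccccc.
Check: |xy| = 3 ≤ 6 and |y| = 2 ≥ 1. Reading y takes M from 5 back to 5, so every xyⁱz is accepted.

dd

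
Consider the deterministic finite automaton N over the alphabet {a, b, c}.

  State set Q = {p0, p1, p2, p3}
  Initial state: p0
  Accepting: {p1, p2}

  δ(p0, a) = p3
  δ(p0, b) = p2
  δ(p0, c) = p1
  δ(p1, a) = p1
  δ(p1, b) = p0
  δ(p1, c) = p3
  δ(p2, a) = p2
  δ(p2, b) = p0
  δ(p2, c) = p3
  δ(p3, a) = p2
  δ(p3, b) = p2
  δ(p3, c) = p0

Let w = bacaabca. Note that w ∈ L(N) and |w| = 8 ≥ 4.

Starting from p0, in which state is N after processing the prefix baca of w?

Run of N on the first 4 characters of w = b a c a:
  step 0: p0  (start)
  step 1: p2  (read b: p0→p2)
  step 2: p2  (read a: p2→p2)
  step 3: p3  (read c: p2→p3)
  step 4: p2  (read a: p3→p2)

After reading 4 characters, N is in state p2.
(This kind of state-tracing is the core of the pumping-lemma construction: with 4 states, pigeonhole forces a repeat within the first 4 steps.)

p2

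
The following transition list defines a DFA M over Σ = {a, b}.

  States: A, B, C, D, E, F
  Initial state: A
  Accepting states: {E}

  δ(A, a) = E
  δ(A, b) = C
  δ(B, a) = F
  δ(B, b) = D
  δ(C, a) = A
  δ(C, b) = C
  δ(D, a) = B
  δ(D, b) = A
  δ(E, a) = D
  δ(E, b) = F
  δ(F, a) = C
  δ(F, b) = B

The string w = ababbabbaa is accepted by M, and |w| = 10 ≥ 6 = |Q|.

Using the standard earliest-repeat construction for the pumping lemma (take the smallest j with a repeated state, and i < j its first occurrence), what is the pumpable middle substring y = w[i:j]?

b

Run of M on w = a b a b b a b b a a:
  step 0: A  (start)
  step 1: E  (read a: A→E)
  step 2: F  (read b: E→F)
  step 3: C  (read a: F→C)
  step 4: C  (read b: C→C)   ← first repeat (C seen earlier)
  step 5: C  (read b: C→C)
  step 6: A  (read a: C→A)
  step 7: C  (read b: A→C)
  step 8: C  (read b: C→C)
  step 9: A  (read a: C→A)
  step 10: E  (read a: A→E)

So i = 3, j = 4, giving x = w[0:3] = aba, y = w[3:4] = b, z = w[4:10] = babbaa.
Check: |xy| = 4 ≤ 6 and |y| = 1 ≥ 1. Reading y takes M from C back to C, so every xyⁱz is accepted.
With |Q| = 6, pigeonhole forces a state repeat no later than step 6; the substring read between the first and second visits to that state can be pumped.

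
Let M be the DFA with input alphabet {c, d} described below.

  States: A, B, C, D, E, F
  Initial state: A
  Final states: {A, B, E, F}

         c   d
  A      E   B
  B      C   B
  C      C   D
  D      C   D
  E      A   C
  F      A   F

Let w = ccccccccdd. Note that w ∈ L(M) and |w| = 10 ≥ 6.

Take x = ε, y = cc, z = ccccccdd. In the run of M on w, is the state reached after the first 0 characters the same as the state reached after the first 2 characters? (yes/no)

State sequence: A -c-> E -c-> A

After x (step 0): A. After xy (step 2): A.
They match, so y = cc drives M around a cycle from A back to itself; pumping y any number of times keeps M in A before reading z, and xyⁱz ∈ L(M) for every i ≥ 0.

yes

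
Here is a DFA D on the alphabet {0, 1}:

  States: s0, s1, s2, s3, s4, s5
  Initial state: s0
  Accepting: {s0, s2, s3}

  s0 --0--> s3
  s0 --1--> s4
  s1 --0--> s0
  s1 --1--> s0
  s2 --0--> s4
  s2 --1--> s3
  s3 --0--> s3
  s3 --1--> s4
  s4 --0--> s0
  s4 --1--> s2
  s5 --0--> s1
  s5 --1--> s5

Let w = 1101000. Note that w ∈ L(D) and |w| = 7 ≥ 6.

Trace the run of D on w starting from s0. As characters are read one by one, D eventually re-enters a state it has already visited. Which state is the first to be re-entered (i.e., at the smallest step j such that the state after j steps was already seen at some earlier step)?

Run of D on w = 1 1 0 1 0 0 0:
  step 0: s0  (start)
  step 1: s4  (read 1: s0→s4)
  step 2: s2  (read 1: s4→s2)
  step 3: s4  (read 0: s2→s4)   ← first repeat (s4 seen earlier)
  step 4: s2  (read 1: s4→s2)
  step 5: s4  (read 0: s2→s4)
  step 6: s0  (read 0: s4→s0)
  step 7: s3  (read 0: s0→s3)

The earliest repeat is at step j = 3: D is in s4, which it already visited at step i = 1.
The DFA has 6 states, so the proof of the pumping lemma guarantees a repeated state among the first 6+1 visited; the segment between the two visits is the pumpable y.

s4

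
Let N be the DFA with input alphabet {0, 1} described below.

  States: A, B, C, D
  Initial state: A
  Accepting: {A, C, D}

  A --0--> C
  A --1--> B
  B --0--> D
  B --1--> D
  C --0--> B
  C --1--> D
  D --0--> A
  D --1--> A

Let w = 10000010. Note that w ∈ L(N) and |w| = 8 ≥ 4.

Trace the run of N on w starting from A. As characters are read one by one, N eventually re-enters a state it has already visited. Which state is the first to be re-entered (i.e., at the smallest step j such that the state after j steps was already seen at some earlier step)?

A

State sequence: A -1-> B -0-> D -0-> A -0-> C -0-> B -0-> D -1-> A -0-> C
First repeat at step 3: A was already visited.

The earliest repeat is at step j = 3: N is in A, which it already visited at step i = 0.
With |Q| = 4, pigeonhole forces a state repeat no later than step 4; the substring read between the first and second visits to that state can be pumped.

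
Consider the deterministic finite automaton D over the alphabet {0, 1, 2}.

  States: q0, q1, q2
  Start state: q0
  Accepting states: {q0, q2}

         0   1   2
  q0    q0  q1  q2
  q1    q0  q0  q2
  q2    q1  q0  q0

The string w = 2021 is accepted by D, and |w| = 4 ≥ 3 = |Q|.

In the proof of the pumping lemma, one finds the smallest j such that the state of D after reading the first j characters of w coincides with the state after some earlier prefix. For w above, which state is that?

State sequence: q0 -2-> q2 -0-> q1 -2-> q2 -1-> q0
First repeat at step 3: q2 was already visited.

The earliest repeat is at step j = 3: D is in q2, which it already visited at step i = 1.
Pumping length from the standard proof: p = 3 (the number of states). The repeated state found above gives |xy| = j ≤ 3 and |y| = j − i ≥ 1.

q2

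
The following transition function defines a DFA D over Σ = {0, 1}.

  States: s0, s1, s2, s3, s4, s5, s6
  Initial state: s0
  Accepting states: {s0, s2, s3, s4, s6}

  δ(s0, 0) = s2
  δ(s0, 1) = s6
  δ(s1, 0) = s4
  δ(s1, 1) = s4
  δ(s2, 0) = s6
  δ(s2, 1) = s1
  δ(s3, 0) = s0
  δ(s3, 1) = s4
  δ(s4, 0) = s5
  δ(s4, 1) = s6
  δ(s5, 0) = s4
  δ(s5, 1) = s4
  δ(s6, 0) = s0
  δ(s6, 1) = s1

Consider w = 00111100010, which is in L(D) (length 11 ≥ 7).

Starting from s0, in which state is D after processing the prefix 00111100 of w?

s5

Run of D on the first 8 characters of w = 0 0 1 1 1 1 0 0:
  step 0: s0  (start)
  step 1: s2  (read 0: s0→s2)
  step 2: s6  (read 0: s2→s6)
  step 3: s1  (read 1: s6→s1)
  step 4: s4  (read 1: s1→s4)
  step 5: s6  (read 1: s4→s6)
  step 6: s1  (read 1: s6→s1)
  step 7: s4  (read 0: s1→s4)
  step 8: s5  (read 0: s4→s5)

After reading 8 characters, D is in state s5.
(This kind of state-tracing is the core of the pumping-lemma construction: with 7 states, pigeonhole forces a repeat within the first 7 steps.)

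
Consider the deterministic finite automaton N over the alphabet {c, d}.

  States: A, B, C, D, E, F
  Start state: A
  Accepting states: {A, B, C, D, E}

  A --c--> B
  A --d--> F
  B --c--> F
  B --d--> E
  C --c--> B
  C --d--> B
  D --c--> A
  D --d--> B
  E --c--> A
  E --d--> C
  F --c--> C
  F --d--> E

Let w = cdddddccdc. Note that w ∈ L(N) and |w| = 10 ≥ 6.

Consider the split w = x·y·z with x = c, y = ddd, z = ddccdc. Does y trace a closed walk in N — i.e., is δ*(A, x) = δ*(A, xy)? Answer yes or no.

yes

Run of N on the first 4 characters of w = c d d d:
  step 0: A  (start)
  step 1: B  (read c: A→B)
  step 2: E  (read d: B→E)
  step 3: C  (read d: E→C)
  step 4: B  (read d: C→B)

After x (step 1): B. After xy (step 4): B.
They match, so y = ddd drives N around a cycle from B back to itself; pumping y any number of times keeps N in B before reading z, and xyⁱz ∈ L(N) for every i ≥ 0.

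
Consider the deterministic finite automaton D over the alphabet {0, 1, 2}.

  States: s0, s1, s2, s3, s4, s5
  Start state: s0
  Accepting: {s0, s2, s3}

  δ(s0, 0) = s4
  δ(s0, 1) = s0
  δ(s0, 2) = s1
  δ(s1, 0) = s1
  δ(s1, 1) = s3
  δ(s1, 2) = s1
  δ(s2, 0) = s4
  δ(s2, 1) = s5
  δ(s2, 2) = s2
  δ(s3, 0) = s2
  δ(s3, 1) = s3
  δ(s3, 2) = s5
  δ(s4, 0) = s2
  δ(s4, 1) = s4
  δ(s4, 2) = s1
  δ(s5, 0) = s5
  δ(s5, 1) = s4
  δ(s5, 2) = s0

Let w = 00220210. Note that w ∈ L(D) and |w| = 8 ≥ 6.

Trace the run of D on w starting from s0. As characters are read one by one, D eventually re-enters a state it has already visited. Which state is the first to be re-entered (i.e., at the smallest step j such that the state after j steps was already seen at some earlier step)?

s2

State sequence: s0 -0-> s4 -0-> s2 -2-> s2 -2-> s2 -0-> s4 -2-> s1 -1-> s3 -0-> s2
First repeat at step 3: s2 was already visited.

The earliest repeat is at step j = 3: D is in s2, which it already visited at step i = 2.
With |Q| = 6, pigeonhole forces a state repeat no later than step 6; the substring read between the first and second visits to that state can be pumped.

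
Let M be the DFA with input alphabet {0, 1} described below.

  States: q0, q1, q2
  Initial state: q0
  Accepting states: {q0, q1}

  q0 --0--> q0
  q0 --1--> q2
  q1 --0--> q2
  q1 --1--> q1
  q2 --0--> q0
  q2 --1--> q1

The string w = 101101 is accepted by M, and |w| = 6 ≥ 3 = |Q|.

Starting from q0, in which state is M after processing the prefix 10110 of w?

State sequence: q0 -1-> q2 -0-> q0 -1-> q2 -1-> q1 -0-> q2

After reading 5 characters, M is in state q2.

q2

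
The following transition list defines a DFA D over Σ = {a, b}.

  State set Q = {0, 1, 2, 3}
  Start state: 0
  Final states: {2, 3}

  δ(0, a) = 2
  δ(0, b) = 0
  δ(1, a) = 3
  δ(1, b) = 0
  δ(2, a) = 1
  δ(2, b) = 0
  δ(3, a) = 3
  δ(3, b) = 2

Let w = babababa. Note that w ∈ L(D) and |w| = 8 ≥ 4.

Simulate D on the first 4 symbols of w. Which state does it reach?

State sequence: 0 -b-> 0 -a-> 2 -b-> 0 -a-> 2

After reading 4 characters, D is in state 2.

2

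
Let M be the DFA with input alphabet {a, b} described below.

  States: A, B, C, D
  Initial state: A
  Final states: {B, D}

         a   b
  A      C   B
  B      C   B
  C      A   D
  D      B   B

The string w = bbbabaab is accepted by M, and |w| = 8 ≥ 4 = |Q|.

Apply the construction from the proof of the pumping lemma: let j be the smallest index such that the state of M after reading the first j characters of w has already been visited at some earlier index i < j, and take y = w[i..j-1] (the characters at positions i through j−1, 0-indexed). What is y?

b

State sequence: A -b-> B -b-> B -b-> B -a-> C -b-> D -a-> B -a-> C -b-> D
First repeat at step 2: B was already visited.

So i = 1, j = 2, giving x = w[0:1] = b, y = w[1:2] = b, z = w[2:8] = babaab.
Check: |xy| = 2 ≤ 4 and |y| = 1 ≥ 1. Reading y takes M from B back to B, so every xyⁱz is accepted.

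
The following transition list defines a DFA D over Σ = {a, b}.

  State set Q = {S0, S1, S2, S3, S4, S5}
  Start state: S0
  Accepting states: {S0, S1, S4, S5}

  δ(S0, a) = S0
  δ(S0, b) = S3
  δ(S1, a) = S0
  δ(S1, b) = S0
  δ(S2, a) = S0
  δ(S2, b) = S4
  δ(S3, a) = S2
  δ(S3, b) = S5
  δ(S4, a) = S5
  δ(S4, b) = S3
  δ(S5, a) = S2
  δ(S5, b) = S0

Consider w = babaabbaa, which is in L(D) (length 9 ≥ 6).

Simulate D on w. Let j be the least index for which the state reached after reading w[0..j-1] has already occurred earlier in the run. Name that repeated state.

S2

Run of D on w = b a b a a b b a a:
  step 0: S0  (start)
  step 1: S3  (read b: S0→S3)
  step 2: S2  (read a: S3→S2)
  step 3: S4  (read b: S2→S4)
  step 4: S5  (read a: S4→S5)
  step 5: S2  (read a: S5→S2)   ← first repeat (S2 seen earlier)
  step 6: S4  (read b: S2→S4)
  step 7: S3  (read b: S4→S3)
  step 8: S2  (read a: S3→S2)
  step 9: S0  (read a: S2→S0)

The earliest repeat is at step j = 5: D is in S2, which it already visited at step i = 2.
Since D has 6 states, any run of length ≥ 6 visits 6+1 states, so by pigeonhole some state repeats within the first 6 steps — that repeat gives the pumpable loop.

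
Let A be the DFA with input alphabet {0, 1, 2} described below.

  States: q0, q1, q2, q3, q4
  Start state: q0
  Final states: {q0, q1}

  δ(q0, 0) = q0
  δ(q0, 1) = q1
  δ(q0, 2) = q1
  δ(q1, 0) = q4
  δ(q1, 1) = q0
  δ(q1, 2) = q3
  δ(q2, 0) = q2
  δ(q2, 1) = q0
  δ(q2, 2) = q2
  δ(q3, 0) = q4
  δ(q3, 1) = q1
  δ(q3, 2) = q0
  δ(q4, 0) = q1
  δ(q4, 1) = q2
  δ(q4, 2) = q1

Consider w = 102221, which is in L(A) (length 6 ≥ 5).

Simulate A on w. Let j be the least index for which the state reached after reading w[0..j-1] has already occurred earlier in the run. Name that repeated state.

q1

Run of A on w = 1 0 2 2 2 1:
  step 0: q0  (start)
  step 1: q1  (read 1: q0→q1)
  step 2: q4  (read 0: q1→q4)
  step 3: q1  (read 2: q4→q1)   ← first repeat (q1 seen earlier)
  step 4: q3  (read 2: q1→q3)
  step 5: q0  (read 2: q3→q0)
  step 6: q1  (read 1: q0→q1)

The earliest repeat is at step j = 3: A is in q1, which it already visited at step i = 1.
The DFA has 5 states, so the proof of the pumping lemma guarantees a repeated state among the first 5+1 visited; the segment between the two visits is the pumpable y.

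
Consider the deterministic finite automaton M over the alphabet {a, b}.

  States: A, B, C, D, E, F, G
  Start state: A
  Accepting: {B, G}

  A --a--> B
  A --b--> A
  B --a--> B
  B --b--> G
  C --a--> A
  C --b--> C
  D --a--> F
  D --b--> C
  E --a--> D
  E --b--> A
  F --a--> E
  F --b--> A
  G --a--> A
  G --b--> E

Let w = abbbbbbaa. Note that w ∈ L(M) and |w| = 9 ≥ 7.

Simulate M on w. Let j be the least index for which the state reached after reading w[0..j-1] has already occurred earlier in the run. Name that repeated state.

Run of M on w = a b b b b b b a a:
  step 0: A  (start)
  step 1: B  (read a: A→B)
  step 2: G  (read b: B→G)
  step 3: E  (read b: G→E)
  step 4: A  (read b: E→A)   ← first repeat (A seen earlier)
  step 5: A  (read b: A→A)
  step 6: A  (read b: A→A)
  step 7: A  (read b: A→A)
  step 8: B  (read a: A→B)
  step 9: B  (read a: B→B)

The earliest repeat is at step j = 4: M is in A, which it already visited at step i = 0.
Pumping length from the standard proof: p = 7 (the number of states). The repeated state found above gives |xy| = j ≤ 7 and |y| = j − i ≥ 1.

A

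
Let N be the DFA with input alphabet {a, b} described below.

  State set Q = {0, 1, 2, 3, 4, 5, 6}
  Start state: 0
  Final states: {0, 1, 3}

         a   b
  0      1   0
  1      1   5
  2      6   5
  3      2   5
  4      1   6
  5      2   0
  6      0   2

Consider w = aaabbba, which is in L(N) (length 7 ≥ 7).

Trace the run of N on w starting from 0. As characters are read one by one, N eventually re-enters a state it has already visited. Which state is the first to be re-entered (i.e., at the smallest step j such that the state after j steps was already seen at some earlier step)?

1

Run of N on w = a a a b b b a:
  step 0: 0  (start)
  step 1: 1  (read a: 0→1)
  step 2: 1  (read a: 1→1)   ← first repeat (1 seen earlier)
  step 3: 1  (read a: 1→1)
  step 4: 5  (read b: 1→5)
  step 5: 0  (read b: 5→0)
  step 6: 0  (read b: 0→0)
  step 7: 1  (read a: 0→1)

The earliest repeat is at step j = 2: N is in 1, which it already visited at step i = 1.
Since N has 7 states, any run of length ≥ 7 visits 7+1 states, so by pigeonhole some state repeats within the first 7 steps — that repeat gives the pumpable loop.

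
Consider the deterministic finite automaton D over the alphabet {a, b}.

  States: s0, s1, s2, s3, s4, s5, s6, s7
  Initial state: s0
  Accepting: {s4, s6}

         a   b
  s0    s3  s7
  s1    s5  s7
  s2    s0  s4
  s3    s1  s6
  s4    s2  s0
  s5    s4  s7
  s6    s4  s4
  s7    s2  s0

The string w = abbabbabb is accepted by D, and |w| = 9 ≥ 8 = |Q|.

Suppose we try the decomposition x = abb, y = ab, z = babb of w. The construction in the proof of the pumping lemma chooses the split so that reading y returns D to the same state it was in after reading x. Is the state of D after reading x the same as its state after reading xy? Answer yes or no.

State sequence: s0 -a-> s3 -b-> s6 -b-> s4 -a-> s2 -b-> s4

After x (step 3): s4. After xy (step 5): s4.
They match, so y = ab drives D around a cycle from s4 back to itself; pumping y any number of times keeps D in s4 before reading z, and xyⁱz ∈ L(D) for every i ≥ 0.

yes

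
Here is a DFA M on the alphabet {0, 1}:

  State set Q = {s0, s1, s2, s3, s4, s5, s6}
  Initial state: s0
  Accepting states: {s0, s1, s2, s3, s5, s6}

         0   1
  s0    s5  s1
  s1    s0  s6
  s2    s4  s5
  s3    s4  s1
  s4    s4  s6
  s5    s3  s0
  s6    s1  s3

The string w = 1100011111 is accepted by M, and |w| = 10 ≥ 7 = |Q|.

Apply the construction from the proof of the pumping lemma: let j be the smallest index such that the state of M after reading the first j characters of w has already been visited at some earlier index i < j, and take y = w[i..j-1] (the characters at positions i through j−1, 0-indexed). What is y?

10

Run of M on w = 1 1 0 0 0 1 1 1 1 1:
  step 0: s0  (start)
  step 1: s1  (read 1: s0→s1)
  step 2: s6  (read 1: s1→s6)
  step 3: s1  (read 0: s6→s1)   ← first repeat (s1 seen earlier)
  step 4: s0  (read 0: s1→s0)
  step 5: s5  (read 0: s0→s5)
  step 6: s0  (read 1: s5→s0)
  step 7: s1  (read 1: s0→s1)
  step 8: s6  (read 1: s1→s6)
  step 9: s3  (read 1: s6→s3)
  step 10: s1  (read 1: s3→s1)

So i = 1, j = 3, giving x = w[0:1] = 1, y = w[1:3] = 10, z = w[3:10] = 0011111.
Check: |xy| = 3 ≤ 7 and |y| = 2 ≥ 1. Reading y takes M from s1 back to s1, so every xyⁱz is accepted.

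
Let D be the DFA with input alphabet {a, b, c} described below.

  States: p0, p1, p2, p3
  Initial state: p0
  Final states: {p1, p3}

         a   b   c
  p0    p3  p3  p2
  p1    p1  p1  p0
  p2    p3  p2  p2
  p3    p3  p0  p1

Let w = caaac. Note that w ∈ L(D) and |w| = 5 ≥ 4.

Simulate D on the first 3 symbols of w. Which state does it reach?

p3

Run of D on the first 3 characters of w = c a a:
  step 0: p0  (start)
  step 1: p2  (read c: p0→p2)
  step 2: p3  (read a: p2→p3)
  step 3: p3  (read a: p3→p3)

After reading 3 characters, D is in state p3.
(This kind of state-tracing is the core of the pumping-lemma construction: with 4 states, pigeonhole forces a repeat within the first 4 steps.)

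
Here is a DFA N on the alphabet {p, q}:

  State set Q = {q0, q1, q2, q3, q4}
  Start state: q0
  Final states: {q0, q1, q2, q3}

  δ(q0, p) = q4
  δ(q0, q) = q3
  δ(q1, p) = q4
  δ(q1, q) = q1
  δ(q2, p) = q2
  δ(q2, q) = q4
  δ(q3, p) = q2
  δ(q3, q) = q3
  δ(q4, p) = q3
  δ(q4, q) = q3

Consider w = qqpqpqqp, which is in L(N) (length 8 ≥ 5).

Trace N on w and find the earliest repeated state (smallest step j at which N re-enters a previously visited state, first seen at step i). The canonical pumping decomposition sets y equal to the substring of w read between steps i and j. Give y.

q

Run of N on w = q q p q p q q p:
  step 0: q0  (start)
  step 1: q3  (read q: q0→q3)
  step 2: q3  (read q: q3→q3)   ← first repeat (q3 seen earlier)
  step 3: q2  (read p: q3→q2)
  step 4: q4  (read q: q2→q4)
  step 5: q3  (read p: q4→q3)
  step 6: q3  (read q: q3→q3)
  step 7: q3  (read q: q3→q3)
  step 8: q2  (read p: q3→q2)

So i = 1, j = 2, giving x = w[0:1] = q, y = w[1:2] = q, z = w[2:8] = pqpqqp.
Check: |xy| = 2 ≤ 5 and |y| = 1 ≥ 1. Reading y takes N from q3 back to q3, so every xyⁱz is accepted.
Since N has 5 states, any run of length ≥ 5 visits 5+1 states, so by pigeonhole some state repeats within the first 5 steps — that repeat gives the pumpable loop.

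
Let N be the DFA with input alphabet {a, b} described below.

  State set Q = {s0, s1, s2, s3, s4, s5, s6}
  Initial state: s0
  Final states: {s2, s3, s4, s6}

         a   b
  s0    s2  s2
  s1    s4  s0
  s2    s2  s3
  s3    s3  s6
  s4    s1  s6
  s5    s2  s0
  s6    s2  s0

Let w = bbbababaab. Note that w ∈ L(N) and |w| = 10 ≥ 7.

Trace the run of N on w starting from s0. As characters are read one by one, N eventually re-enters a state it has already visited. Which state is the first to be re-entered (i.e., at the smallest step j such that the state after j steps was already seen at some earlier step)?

State sequence: s0 -b-> s2 -b-> s3 -b-> s6 -a-> s2 -b-> s3 -a-> s3 -b-> s6 -a-> s2 -a-> s2 -b-> s3
First repeat at step 4: s2 was already visited.

The earliest repeat is at step j = 4: N is in s2, which it already visited at step i = 1.
The DFA has 7 states, so the proof of the pumping lemma guarantees a repeated state among the first 7+1 visited; the segment between the two visits is the pumpable y.

s2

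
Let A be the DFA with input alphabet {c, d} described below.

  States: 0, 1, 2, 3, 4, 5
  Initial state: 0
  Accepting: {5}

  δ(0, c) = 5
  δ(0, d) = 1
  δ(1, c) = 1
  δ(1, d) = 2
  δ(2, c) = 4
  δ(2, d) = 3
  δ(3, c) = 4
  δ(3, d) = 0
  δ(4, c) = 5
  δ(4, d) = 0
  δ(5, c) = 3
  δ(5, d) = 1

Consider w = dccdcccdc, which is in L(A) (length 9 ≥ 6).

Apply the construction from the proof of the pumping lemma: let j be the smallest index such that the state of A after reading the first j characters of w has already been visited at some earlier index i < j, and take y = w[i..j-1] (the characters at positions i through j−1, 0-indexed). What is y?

Run of A on w = d c c d c c c d c:
  step 0: 0  (start)
  step 1: 1  (read d: 0→1)
  step 2: 1  (read c: 1→1)   ← first repeat (1 seen earlier)
  step 3: 1  (read c: 1→1)
  step 4: 2  (read d: 1→2)
  step 5: 4  (read c: 2→4)
  step 6: 5  (read c: 4→5)
  step 7: 3  (read c: 5→3)
  step 8: 0  (read d: 3→0)
  step 9: 5  (read c: 0→5)

So i = 1, j = 2, giving x = w[0:1] = d, y = w[1:2] = c, z = w[2:9] = cdcccdc.
Check: |xy| = 2 ≤ 6 and |y| = 1 ≥ 1. Reading y takes A from 1 back to 1, so every xyⁱz is accepted.
With |Q| = 6, pigeonhole forces a state repeat no later than step 6; the substring read between the first and second visits to that state can be pumped.

c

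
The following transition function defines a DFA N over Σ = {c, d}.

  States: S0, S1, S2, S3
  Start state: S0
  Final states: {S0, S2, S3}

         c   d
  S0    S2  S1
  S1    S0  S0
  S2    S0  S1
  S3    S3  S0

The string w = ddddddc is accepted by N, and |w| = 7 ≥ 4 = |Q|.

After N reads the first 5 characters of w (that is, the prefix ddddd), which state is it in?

State sequence: S0 -d-> S1 -d-> S0 -d-> S1 -d-> S0 -d-> S1

After reading 5 characters, N is in state S1.

S1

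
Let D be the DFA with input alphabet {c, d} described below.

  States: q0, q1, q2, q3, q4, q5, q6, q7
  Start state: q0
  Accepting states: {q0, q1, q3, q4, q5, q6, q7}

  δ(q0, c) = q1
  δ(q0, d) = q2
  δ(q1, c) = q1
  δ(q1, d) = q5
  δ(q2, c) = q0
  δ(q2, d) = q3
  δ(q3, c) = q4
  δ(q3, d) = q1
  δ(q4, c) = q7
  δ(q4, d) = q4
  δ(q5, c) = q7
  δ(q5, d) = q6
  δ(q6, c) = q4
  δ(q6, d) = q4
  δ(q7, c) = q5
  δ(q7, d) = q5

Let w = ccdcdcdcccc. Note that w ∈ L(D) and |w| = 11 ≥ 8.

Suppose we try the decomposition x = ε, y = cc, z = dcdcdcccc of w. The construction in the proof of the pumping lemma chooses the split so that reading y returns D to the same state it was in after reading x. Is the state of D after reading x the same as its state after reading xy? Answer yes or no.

State sequence: q0 -c-> q1 -c-> q1

After x (step 0): q0. After xy (step 2): q1.
They differ (q0 ≠ q1), so y is not a cycle from the state after x; this split is not the one the pumping-lemma construction produces, and pumping y need not keep the string in L(D).

no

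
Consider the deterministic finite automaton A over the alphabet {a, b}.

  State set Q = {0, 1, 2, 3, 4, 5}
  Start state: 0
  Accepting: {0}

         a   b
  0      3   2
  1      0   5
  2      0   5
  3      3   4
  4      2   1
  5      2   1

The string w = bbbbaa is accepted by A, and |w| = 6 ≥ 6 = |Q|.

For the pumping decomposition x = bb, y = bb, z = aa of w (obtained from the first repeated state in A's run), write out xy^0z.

bbaa

xy⁰z = xz = bb·aa = bbaa.
Reading y = bb takes A from 5 back to 5, so after x the machine is still in 5, and z then leads to the accepting state 0. Hence bbaa ∈ L(A).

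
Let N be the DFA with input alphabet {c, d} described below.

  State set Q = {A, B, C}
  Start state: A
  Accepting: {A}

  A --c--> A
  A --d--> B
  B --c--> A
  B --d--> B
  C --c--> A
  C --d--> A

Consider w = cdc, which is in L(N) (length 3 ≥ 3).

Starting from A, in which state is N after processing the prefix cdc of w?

A

Run of N on the first 3 characters of w = c d c:
  step 0: A  (start)
  step 1: A  (read c: A→A)
  step 2: B  (read d: A→B)
  step 3: A  (read c: B→A)

After reading 3 characters, N is in state A.
(This kind of state-tracing is the core of the pumping-lemma construction: with 3 states, pigeonhole forces a repeat within the first 3 steps.)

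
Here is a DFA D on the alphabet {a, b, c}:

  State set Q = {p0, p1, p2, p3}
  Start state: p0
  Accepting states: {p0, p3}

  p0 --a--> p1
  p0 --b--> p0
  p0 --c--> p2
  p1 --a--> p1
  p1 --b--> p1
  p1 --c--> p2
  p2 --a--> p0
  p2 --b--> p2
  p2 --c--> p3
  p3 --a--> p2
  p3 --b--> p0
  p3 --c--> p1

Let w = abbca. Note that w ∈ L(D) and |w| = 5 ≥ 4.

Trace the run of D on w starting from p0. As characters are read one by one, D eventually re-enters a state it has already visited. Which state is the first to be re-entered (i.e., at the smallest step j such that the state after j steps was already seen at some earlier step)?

p1

Run of D on w = a b b c a:
  step 0: p0  (start)
  step 1: p1  (read a: p0→p1)
  step 2: p1  (read b: p1→p1)   ← first repeat (p1 seen earlier)
  step 3: p1  (read b: p1→p1)
  step 4: p2  (read c: p1→p2)
  step 5: p0  (read a: p2→p0)

The earliest repeat is at step j = 2: D is in p1, which it already visited at step i = 1.
Since D has 4 states, any run of length ≥ 4 visits 4+1 states, so by pigeonhole some state repeats within the first 4 steps — that repeat gives the pumpable loop.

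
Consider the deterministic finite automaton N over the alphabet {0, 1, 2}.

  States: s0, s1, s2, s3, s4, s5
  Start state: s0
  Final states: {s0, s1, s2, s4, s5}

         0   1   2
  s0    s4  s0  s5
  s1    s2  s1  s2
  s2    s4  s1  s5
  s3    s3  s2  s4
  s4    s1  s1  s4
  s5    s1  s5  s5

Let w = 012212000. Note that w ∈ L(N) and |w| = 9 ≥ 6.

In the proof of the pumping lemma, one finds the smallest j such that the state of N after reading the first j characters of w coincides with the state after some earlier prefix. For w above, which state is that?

State sequence: s0 -0-> s4 -1-> s1 -2-> s2 -2-> s5 -1-> s5 -2-> s5 -0-> s1 -0-> s2 -0-> s4
First repeat at step 5: s5 was already visited.

The earliest repeat is at step j = 5: N is in s5, which it already visited at step i = 4.
Pumping length from the standard proof: p = 6 (the number of states). The repeated state found above gives |xy| = j ≤ 6 and |y| = j − i ≥ 1.

s5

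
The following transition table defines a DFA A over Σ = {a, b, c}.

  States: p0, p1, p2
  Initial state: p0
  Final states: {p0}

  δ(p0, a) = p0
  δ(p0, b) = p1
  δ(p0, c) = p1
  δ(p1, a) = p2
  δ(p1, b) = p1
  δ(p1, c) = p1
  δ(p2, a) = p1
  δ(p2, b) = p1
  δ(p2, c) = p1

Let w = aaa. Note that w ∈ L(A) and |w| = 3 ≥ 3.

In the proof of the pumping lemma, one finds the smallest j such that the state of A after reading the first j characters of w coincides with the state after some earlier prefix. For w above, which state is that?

p0

Run of A on w = a a a:
  step 0: p0  (start)
  step 1: p0  (read a: p0→p0)   ← first repeat (p0 seen earlier)
  step 2: p0  (read a: p0→p0)
  step 3: p0  (read a: p0→p0)

The earliest repeat is at step j = 1: A is in p0, which it already visited at step i = 0.
Pumping length from the standard proof: p = 3 (the number of states). The repeated state found above gives |xy| = j ≤ 3 and |y| = j − i ≥ 1.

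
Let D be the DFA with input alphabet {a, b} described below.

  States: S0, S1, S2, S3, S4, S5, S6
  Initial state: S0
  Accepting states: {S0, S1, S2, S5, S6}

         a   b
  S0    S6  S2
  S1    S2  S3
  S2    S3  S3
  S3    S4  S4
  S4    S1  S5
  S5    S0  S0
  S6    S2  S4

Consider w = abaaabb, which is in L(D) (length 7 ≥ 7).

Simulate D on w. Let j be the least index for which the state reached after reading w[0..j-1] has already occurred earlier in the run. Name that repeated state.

S4

State sequence: S0 -a-> S6 -b-> S4 -a-> S1 -a-> S2 -a-> S3 -b-> S4 -b-> S5
First repeat at step 6: S4 was already visited.

The earliest repeat is at step j = 6: D is in S4, which it already visited at step i = 2.
Pumping length from the standard proof: p = 7 (the number of states). The repeated state found above gives |xy| = j ≤ 7 and |y| = j − i ≥ 1.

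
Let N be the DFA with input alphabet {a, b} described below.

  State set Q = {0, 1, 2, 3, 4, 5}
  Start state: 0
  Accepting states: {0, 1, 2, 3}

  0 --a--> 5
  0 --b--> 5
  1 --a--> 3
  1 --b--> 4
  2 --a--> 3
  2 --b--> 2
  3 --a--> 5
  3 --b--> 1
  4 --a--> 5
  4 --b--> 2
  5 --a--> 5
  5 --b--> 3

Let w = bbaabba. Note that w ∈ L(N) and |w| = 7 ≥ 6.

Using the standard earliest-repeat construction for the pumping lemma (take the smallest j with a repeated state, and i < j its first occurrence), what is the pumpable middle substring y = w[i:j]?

Run of N on w = b b a a b b a:
  step 0: 0  (start)
  step 1: 5  (read b: 0→5)
  step 2: 3  (read b: 5→3)
  step 3: 5  (read a: 3→5)   ← first repeat (5 seen earlier)
  step 4: 5  (read a: 5→5)
  step 5: 3  (read b: 5→3)
  step 6: 1  (read b: 3→1)
  step 7: 3  (read a: 1→3)

So i = 1, j = 3, giving x = w[0:1] = b, y = w[1:3] = ba, z = w[3:7] = abba.
Check: |xy| = 3 ≤ 6 and |y| = 2 ≥ 1. Reading y takes N from 5 back to 5, so every xyⁱz is accepted.

ba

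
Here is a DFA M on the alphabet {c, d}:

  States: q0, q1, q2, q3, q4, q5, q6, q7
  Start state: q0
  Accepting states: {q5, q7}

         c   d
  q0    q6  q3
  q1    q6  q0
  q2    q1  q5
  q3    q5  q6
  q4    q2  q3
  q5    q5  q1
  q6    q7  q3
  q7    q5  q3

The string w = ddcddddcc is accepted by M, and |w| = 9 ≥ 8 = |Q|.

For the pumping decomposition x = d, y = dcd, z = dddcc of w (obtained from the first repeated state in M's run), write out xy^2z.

ddcddcddddcc

xy^2z = d·dcd·dcd·dddcc = ddcddcddddcc.
Reading y = dcd takes M from q3 back to q3, so after x·y·y the machine is still in q3, and z then leads to the accepting state q5. Hence ddcddcddddcc ∈ L(M).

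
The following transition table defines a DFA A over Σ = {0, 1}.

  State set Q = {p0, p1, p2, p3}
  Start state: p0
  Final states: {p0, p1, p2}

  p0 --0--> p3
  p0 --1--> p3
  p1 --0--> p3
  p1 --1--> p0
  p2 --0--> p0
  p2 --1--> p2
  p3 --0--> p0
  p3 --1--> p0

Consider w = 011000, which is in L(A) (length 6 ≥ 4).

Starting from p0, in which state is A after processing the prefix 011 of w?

p3

Run of A on the first 3 characters of w = 0 1 1:
  step 0: p0  (start)
  step 1: p3  (read 0: p0→p3)
  step 2: p0  (read 1: p3→p0)
  step 3: p3  (read 1: p0→p3)

After reading 3 characters, A is in state p3.
(This kind of state-tracing is the core of the pumping-lemma construction: with 4 states, pigeonhole forces a repeat within the first 4 steps.)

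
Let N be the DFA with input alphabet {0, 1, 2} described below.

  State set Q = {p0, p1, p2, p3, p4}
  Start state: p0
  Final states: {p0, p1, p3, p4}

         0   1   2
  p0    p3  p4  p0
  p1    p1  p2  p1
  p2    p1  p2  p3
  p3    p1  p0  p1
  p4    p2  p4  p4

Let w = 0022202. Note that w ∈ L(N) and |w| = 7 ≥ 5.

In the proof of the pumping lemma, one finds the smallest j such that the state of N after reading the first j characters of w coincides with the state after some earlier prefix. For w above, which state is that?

p1

State sequence: p0 -0-> p3 -0-> p1 -2-> p1 -2-> p1 -2-> p1 -0-> p1 -2-> p1
First repeat at step 3: p1 was already visited.

The earliest repeat is at step j = 3: N is in p1, which it already visited at step i = 2.
The DFA has 5 states, so the proof of the pumping lemma guarantees a repeated state among the first 5+1 visited; the segment between the two visits is the pumpable y.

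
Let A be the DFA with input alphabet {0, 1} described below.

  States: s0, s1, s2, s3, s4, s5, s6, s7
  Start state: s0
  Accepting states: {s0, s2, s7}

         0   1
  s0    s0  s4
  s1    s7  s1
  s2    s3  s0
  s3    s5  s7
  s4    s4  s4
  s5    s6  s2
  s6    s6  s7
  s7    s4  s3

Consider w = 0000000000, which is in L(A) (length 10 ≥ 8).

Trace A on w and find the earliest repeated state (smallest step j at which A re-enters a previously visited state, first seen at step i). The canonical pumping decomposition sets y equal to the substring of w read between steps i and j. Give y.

Run of A on w = 0 0 0 0 0 0 0 0 0 0:
  step 0: s0  (start)
  step 1: s0  (read 0: s0→s0)   ← first repeat (s0 seen earlier)
  step 2: s0  (read 0: s0→s0)
  step 3: s0  (read 0: s0→s0)
  step 4: s0  (read 0: s0→s0)
  step 5: s0  (read 0: s0→s0)
  step 6: s0  (read 0: s0→s0)
  step 7: s0  (read 0: s0→s0)
  step 8: s0  (read 0: s0→s0)
  step 9: s0  (read 0: s0→s0)
  step 10: s0  (read 0: s0→s0)

So i = 0, j = 1, giving x = w[0:0] = ε, y = w[0:1] = 0, z = w[1:10] = 000000000.
Check: |xy| = 1 ≤ 8 and |y| = 1 ≥ 1. Reading y takes A from s0 back to s0, so every xyⁱz is accepted.
With |Q| = 8, pigeonhole forces a state repeat no later than step 8; the substring read between the first and second visits to that state can be pumped.

0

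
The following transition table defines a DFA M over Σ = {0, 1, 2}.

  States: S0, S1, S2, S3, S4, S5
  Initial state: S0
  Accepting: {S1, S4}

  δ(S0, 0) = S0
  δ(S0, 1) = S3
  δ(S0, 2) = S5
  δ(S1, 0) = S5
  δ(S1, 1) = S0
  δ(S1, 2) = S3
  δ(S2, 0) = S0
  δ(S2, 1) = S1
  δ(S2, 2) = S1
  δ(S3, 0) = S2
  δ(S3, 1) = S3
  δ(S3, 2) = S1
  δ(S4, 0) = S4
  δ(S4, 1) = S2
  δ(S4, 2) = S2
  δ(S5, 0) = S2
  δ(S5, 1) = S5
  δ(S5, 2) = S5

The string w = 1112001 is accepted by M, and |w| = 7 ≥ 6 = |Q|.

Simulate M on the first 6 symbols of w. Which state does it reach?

S2

Run of M on the first 6 characters of w = 1 1 1 2 0 0:
  step 0: S0  (start)
  step 1: S3  (read 1: S0→S3)
  step 2: S3  (read 1: S3→S3)
  step 3: S3  (read 1: S3→S3)
  step 4: S1  (read 2: S3→S1)
  step 5: S5  (read 0: S1→S5)
  step 6: S2  (read 0: S5→S2)

After reading 6 characters, M is in state S2.
(This kind of state-tracing is the core of the pumping-lemma construction: with 6 states, pigeonhole forces a repeat within the first 6 steps.)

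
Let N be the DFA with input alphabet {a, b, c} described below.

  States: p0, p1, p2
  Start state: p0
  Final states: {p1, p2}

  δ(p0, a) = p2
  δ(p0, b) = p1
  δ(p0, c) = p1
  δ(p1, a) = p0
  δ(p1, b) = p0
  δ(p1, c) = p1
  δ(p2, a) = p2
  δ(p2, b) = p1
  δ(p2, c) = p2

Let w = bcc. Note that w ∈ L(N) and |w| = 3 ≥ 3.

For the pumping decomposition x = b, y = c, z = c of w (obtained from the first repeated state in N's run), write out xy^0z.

xy⁰z = xz = b·c = bc.
Reading y = c takes N from p1 back to p1, so after x the machine is still in p1, and z then leads to the accepting state p1. Hence bc ∈ L(N).

bc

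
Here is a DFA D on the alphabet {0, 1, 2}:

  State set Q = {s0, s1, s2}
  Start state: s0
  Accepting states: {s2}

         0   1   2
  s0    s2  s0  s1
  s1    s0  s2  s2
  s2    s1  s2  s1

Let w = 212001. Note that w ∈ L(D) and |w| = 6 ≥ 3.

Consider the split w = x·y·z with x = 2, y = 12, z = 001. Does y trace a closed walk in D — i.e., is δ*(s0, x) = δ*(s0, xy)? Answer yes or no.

State sequence: s0 -2-> s1 -1-> s2 -2-> s1

After x (step 1): s1. After xy (step 3): s1.
They match, so y = 12 drives D around a cycle from s1 back to itself; pumping y any number of times keeps D in s1 before reading z, and xyⁱz ∈ L(D) for every i ≥ 0.

yes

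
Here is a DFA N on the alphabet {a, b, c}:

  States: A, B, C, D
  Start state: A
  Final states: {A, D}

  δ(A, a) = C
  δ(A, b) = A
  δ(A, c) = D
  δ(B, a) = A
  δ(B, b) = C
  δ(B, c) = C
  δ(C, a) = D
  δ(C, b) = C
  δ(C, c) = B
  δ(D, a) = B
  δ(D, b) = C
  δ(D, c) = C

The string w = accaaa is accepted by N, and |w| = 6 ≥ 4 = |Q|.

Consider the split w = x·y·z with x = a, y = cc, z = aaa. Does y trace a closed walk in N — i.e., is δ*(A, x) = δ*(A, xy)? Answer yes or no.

Run of N on the first 3 characters of w = a c c:
  step 0: A  (start)
  step 1: C  (read a: A→C)
  step 2: B  (read c: C→B)
  step 3: C  (read c: B→C)

After x (step 1): C. After xy (step 3): C.
They match, so y = cc drives N around a cycle from C back to itself; pumping y any number of times keeps N in C before reading z, and xyⁱz ∈ L(N) for every i ≥ 0.

yes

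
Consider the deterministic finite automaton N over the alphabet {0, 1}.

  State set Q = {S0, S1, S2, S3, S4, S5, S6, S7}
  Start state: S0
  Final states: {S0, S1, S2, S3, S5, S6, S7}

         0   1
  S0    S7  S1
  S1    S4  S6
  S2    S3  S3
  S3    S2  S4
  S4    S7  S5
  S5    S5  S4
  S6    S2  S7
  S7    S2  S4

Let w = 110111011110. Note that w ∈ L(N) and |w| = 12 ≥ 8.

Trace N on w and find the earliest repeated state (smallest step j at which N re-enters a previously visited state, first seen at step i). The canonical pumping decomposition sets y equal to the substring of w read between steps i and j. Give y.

0

State sequence: S0 -1-> S1 -1-> S6 -0-> S2 -1-> S3 -1-> S4 -1-> S5 -0-> S5 -1-> S4 -1-> S5 -1-> S4 -1-> S5 -0-> S5
First repeat at step 7: S5 was already visited.

So i = 6, j = 7, giving x = w[0:6] = 110111, y = w[6:7] = 0, z = w[7:12] = 11110.
Check: |xy| = 7 ≤ 8 and |y| = 1 ≥ 1. Reading y takes N from S5 back to S5, so every xyⁱz is accepted.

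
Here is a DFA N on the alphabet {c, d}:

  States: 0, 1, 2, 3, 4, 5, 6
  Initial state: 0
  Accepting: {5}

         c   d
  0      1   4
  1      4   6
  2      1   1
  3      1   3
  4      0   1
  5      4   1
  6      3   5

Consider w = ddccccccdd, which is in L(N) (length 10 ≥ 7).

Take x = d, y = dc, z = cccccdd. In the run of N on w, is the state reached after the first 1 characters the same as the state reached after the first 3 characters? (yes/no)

Run of N on the first 3 characters of w = d d c:
  step 0: 0  (start)
  step 1: 4  (read d: 0→4)
  step 2: 1  (read d: 4→1)
  step 3: 4  (read c: 1→4)

After x (step 1): 4. After xy (step 3): 4.
They match, so y = dc drives N around a cycle from 4 back to itself; pumping y any number of times keeps N in 4 before reading z, and xyⁱz ∈ L(N) for every i ≥ 0.

yes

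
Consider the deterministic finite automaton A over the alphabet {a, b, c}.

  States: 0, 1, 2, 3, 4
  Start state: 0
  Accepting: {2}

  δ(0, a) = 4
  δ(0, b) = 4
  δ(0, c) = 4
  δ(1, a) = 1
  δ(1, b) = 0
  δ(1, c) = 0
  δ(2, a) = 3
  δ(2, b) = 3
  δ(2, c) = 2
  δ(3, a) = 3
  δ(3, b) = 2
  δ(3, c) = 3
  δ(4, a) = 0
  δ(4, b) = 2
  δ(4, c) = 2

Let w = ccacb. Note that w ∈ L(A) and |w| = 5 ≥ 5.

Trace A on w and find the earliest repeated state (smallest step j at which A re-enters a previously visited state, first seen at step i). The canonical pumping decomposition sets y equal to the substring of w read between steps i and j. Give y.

State sequence: 0 -c-> 4 -c-> 2 -a-> 3 -c-> 3 -b-> 2
First repeat at step 4: 3 was already visited.

So i = 3, j = 4, giving x = w[0:3] = cca, y = w[3:4] = c, z = w[4:5] = b.
Check: |xy| = 4 ≤ 5 and |y| = 1 ≥ 1. Reading y takes A from 3 back to 3, so every xyⁱz is accepted.
Pumping length from the standard proof: p = 5 (the number of states). The repeated state found above gives |xy| = j ≤ 5 and |y| = j − i ≥ 1.

c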